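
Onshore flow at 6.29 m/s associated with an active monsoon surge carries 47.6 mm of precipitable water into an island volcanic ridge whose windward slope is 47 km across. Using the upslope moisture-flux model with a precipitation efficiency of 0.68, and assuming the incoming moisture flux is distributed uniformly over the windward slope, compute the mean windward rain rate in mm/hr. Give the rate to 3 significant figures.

Incoming column moisture flux per unit ridge length: F = V × PW = 6.29 × 47.6 = 299.404 mm·m/s.
Spread over the 47 km slope with efficiency ε = 0.68: R = ε·F/W = 0.68 × 299.404 / 47000 m = 4.332e-03 mm/s.
R = 4.332e-03 × 3600 = 15.6 mm/hr.

R ≈ 15.6 mm/hr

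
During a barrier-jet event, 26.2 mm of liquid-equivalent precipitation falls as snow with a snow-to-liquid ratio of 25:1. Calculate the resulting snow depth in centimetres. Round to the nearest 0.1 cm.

Snow depth = liquid × ratio = 26.2 mm × 25 = 655 mm = 65.5 cm.

snow depth ≈ 65.5 cm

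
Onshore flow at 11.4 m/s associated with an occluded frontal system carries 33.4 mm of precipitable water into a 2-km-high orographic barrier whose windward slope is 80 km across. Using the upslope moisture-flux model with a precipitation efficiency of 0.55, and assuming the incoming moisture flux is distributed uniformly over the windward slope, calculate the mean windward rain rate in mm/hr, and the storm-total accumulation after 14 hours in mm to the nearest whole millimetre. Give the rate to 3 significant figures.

Incoming column moisture flux per unit ridge length: F = V × PW = 11.4 × 33.4 = 380.76 mm·m/s.
Spread over the 80 km slope with efficiency ε = 0.55: R = ε·F/W = 0.55 × 380.76 / 80000 m = 2.618e-03 mm/s.
R = 2.618e-03 × 3600 = 9.42 mm/hr.
Over 14 h: total = 9.42 × 14 = 131.88 ≈ 132 mm.

R ≈ 9.42 mm/hr; total ≈ 132 mm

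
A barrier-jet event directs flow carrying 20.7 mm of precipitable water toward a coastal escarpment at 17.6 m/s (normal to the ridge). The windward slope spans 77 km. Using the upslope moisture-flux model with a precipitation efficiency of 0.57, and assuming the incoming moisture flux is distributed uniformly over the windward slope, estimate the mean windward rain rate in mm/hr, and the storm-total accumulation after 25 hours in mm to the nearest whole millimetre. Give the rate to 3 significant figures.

Incoming column moisture flux per unit ridge length: F = V × PW = 17.6 × 20.7 = 364.32 mm·m/s.
Spread over the 77 km slope with efficiency ε = 0.57: R = ε·F/W = 0.57 × 364.32 / 77000 m = 2.697e-03 mm/s.
R = 2.697e-03 × 3600 = 9.71 mm/hr.
Over 25 h: total = 9.71 × 25 = 242.75 ≈ 243 mm.

R ≈ 9.71 mm/hr; total ≈ 243 mm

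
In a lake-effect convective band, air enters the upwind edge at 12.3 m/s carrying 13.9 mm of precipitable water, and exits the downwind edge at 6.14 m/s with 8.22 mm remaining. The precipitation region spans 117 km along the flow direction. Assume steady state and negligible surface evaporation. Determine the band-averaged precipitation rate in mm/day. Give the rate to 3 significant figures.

R ≈ 89.0 mm/day

Column moisture flux per unit crosswind length is F = V × PW.
Inflow: F_in = 12.3 × 13.9 = 170.97 mm·m/s
Outflow: F_out = 6.14 × 8.22 = 50.4708 mm·m/s
Steady-state rate R = (F_in − F_out)/L = (170.97 − 50.4708) / 117000 m = 1.030e-03 mm/s.
R = 1.030e-03 × 3600 × 24 = 89.0 mm/day.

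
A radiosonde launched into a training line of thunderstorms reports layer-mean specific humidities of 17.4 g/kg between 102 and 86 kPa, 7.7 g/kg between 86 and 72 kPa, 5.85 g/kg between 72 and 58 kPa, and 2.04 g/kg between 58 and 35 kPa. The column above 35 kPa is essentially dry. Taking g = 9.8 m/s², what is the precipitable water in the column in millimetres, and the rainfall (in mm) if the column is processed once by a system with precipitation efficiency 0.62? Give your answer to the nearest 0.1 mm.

PW ≈ 52.6 mm; rainfall ≈ 32.6 mm

Precipitable water is the column-integrated vapour mass per unit area: PW = (1/g) Σ q̄ Δp, with q in kg/kg and Δp in Pa (1 kg/m² of water = 1 mm).
Layer 102–86 kPa: Δp = 160 hPa = 16000 Pa, q̄ = 0.0174 kg/kg → 0.0174 × 16000 / 9.8 = 28.41 mm
Layer 86–72 kPa: Δp = 140 hPa = 14000 Pa, q̄ = 0.0077 kg/kg → 0.0077 × 14000 / 9.8 = 11.00 mm
Layer 72–58 kPa: Δp = 140 hPa = 14000 Pa, q̄ = 0.00585 kg/kg → 0.00585 × 14000 / 9.8 = 8.36 mm
Layer 58–35 kPa: Δp = 230 hPa = 23000 Pa, q̄ = 0.00204 kg/kg → 0.00204 × 23000 / 9.8 = 4.79 mm
PW = 28.41 + 11.00 + 8.36 + 4.79 = 52.56 ≈ 52.6 mm.
Rainfall = ε × PW = 0.62 × 52.6 = 32.6 mm.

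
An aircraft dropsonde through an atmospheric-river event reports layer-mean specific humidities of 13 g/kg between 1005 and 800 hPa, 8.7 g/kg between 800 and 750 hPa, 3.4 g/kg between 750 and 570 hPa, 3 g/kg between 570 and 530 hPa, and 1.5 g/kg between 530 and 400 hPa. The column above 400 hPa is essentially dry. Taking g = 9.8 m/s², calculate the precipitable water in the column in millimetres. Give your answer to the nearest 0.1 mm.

Precipitable water is the column-integrated vapour mass per unit area: PW = (1/g) Σ q̄ Δp, with q in kg/kg and Δp in Pa (1 kg/m² of water = 1 mm).
Layer 1005–800 hPa: Δp = 205 hPa = 20500 Pa, q̄ = 0.013 kg/kg → 0.013 × 20500 / 9.8 = 27.19 mm
Layer 800–750 hPa: Δp = 50 hPa = 5000 Pa, q̄ = 0.0087 kg/kg → 0.0087 × 5000 / 9.8 = 4.44 mm
Layer 750–570 hPa: Δp = 180 hPa = 18000 Pa, q̄ = 0.0034 kg/kg → 0.0034 × 18000 / 9.8 = 6.24 mm
Layer 570–530 hPa: Δp = 40 hPa = 4000 Pa, q̄ = 0.003 kg/kg → 0.003 × 4000 / 9.8 = 1.22 mm
Layer 530–400 hPa: Δp = 130 hPa = 13000 Pa, q̄ = 0.0015 kg/kg → 0.0015 × 13000 / 9.8 = 1.99 mm
PW = 27.19 + 4.44 + 6.24 + 1.22 + 1.99 = 41.08 ≈ 41.1 mm.

PW ≈ 41.1 mm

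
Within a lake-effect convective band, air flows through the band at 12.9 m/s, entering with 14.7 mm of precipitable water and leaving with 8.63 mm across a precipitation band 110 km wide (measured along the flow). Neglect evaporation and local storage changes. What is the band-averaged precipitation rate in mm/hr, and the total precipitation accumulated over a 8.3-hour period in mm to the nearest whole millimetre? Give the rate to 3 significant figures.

Column moisture flux per unit crosswind length is F = V × PW.
Inflow: F_in = 12.9 × 14.7 = 189.63 mm·m/s
Outflow: F_out = 12.9 × 8.63 = 111.327 mm·m/s
Steady-state rate R = (F_in − F_out)/L = (189.63 − 111.327) / 110000 m = 7.118e-04 mm/s.
R = 7.118e-04 × 3600 = 2.56 mm/hr.
Over 8.3 h: total = 2.56 × 8.3 = 21.248 ≈ 21 mm.

R ≈ 2.56 mm/hr; total ≈ 21 mm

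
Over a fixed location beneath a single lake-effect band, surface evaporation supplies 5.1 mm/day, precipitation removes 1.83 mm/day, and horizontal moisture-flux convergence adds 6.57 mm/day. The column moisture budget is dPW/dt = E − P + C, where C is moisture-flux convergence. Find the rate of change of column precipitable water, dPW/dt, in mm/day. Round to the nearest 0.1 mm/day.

dPW/dt ≈ 9.8 mm/day

dPW/dt = E − P + C = 5.1 − 1.83 + (6.57) = 9.8 mm/day.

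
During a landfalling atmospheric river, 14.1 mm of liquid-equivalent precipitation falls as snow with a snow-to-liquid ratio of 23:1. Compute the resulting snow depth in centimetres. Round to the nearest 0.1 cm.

snow depth ≈ 32.4 cm

Snow depth = liquid × ratio = 14.1 mm × 23 = 324.3 mm = 32.4 cm.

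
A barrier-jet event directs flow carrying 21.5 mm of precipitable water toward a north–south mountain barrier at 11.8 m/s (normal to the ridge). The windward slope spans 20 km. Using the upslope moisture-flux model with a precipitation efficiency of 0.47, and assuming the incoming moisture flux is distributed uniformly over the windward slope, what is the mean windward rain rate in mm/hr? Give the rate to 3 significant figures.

R ≈ 21.5 mm/hr

Incoming column moisture flux per unit ridge length: F = V × PW = 11.8 × 21.5 = 253.7 mm·m/s.
Spread over the 20 km slope with efficiency ε = 0.47: R = ε·F/W = 0.47 × 253.7 / 20000 m = 5.962e-03 mm/s.
R = 5.962e-03 × 3600 = 21.5 mm/hr.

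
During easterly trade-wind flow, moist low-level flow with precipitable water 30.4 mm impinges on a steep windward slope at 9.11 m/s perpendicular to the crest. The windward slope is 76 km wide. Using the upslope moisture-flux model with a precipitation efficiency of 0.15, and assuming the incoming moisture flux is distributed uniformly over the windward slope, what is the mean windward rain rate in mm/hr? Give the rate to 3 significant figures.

R ≈ 1.97 mm/hr

Incoming column moisture flux per unit ridge length: F = V × PW = 9.11 × 30.4 = 276.944 mm·m/s.
Spread over the 76 km slope with efficiency ε = 0.15: R = ε·F/W = 0.15 × 276.944 / 76000 m = 5.466e-04 mm/s.
R = 5.466e-04 × 3600 = 1.97 mm/hr.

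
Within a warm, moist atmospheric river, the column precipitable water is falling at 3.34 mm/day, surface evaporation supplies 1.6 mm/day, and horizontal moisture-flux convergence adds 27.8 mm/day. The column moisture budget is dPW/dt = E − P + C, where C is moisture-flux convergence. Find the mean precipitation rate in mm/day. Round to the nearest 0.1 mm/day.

dPW/dt = -3.34 mm/day.
P = E + C − dPW/dt = 1.6 + (27.8) − (-3.34) = 32.7 mm/day.

P ≈ 32.7 mm/day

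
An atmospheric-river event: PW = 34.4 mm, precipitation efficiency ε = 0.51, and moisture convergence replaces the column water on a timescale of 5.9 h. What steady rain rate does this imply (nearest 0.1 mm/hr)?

Each overturning extracts ε × PW = 0.51 × 34.4 = 17.544 mm.
Rate = ε·PW / τ = 17.544 / 5.9 h = 3.0 mm/hr.

R ≈ 3.0 mm/hr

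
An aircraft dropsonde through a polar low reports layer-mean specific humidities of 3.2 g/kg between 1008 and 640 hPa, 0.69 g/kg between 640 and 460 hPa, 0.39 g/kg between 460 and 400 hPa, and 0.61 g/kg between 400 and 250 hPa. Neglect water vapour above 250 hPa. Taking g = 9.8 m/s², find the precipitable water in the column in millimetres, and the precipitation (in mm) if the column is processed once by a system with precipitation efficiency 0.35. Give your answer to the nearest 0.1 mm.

PW ≈ 14.5 mm; precipitation ≈ 5.1 mm

Precipitable water is the column-integrated vapour mass per unit area: PW = (1/g) Σ q̄ Δp, with q in kg/kg and Δp in Pa (1 kg/m² of water = 1 mm).
Layer 1008–640 hPa: Δp = 368 hPa = 36800 Pa, q̄ = 0.0032 kg/kg → 0.0032 × 36800 / 9.8 = 12.02 mm
Layer 640–460 hPa: Δp = 180 hPa = 18000 Pa, q̄ = 0.00069 kg/kg → 0.00069 × 18000 / 9.8 = 1.27 mm
Layer 460–400 hPa: Δp = 60 hPa = 6000 Pa, q̄ = 0.00039 kg/kg → 0.00039 × 6000 / 9.8 = 0.24 mm
Layer 400–250 hPa: Δp = 150 hPa = 15000 Pa, q̄ = 0.00061 kg/kg → 0.00061 × 15000 / 9.8 = 0.93 mm
PW = 12.02 + 1.27 + 0.24 + 0.93 = 14.46 ≈ 14.5 mm.
Precipitation = ε × PW = 0.35 × 14.5 = 5.1 mm.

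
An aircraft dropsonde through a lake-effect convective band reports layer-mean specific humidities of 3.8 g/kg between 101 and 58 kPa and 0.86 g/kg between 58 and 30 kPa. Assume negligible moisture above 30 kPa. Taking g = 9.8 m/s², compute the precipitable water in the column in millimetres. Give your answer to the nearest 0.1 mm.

Precipitable water is the column-integrated vapour mass per unit area: PW = (1/g) Σ q̄ Δp, with q in kg/kg and Δp in Pa (1 kg/m² of water = 1 mm).
Layer 101–58 kPa: Δp = 430 hPa = 43000 Pa, q̄ = 0.0038 kg/kg → 0.0038 × 43000 / 9.8 = 16.67 mm
Layer 58–30 kPa: Δp = 280 hPa = 28000 Pa, q̄ = 0.00086 kg/kg → 0.00086 × 28000 / 9.8 = 2.46 mm
PW = 16.67 + 2.46 = 19.13 ≈ 19.1 mm.

PW ≈ 19.1 mm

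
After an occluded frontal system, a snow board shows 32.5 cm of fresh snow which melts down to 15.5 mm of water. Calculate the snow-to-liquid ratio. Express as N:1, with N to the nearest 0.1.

Ratio = snow depth / SWE = 325 mm / 15.5 mm = 21.0, i.e. 21.0:1.

ratio ≈ 21.0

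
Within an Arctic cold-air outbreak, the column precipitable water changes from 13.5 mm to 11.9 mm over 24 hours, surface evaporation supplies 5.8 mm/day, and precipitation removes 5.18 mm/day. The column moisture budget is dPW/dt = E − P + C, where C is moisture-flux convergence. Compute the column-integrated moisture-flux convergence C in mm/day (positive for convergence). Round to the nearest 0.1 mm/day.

C ≈ -2.2 mm/day

dPW/dt = (11.9 − 13.5) mm / (24/24 day) = -1.600 mm/day.
C = dPW/dt − E + P = (-1.600) − 5.8 + 5.18 = -2.2 mm/day.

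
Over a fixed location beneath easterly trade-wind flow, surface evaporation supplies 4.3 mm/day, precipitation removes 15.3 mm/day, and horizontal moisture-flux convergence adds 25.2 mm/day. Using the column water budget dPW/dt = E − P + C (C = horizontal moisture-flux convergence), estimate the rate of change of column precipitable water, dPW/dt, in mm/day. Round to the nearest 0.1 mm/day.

dPW/dt = E − P + C = 4.3 − 15.3 + (25.2) = 14.2 mm/day.

dPW/dt ≈ 14.2 mm/day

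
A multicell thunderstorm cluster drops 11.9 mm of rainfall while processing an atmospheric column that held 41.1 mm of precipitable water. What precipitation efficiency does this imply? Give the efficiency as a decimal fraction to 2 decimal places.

ε = rainfall / PW = 11.9 / 41.1 = 0.29.

ε ≈ 0.29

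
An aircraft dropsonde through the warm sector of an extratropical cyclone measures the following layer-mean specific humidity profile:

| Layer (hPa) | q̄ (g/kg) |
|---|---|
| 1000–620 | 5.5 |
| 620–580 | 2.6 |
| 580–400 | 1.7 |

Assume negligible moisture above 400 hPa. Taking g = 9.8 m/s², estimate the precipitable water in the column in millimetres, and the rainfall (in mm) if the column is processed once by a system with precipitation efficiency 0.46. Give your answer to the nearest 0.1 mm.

PW ≈ 25.5 mm; rainfall ≈ 11.7 mm

Precipitable water is the column-integrated vapour mass per unit area: PW = (1/g) Σ q̄ Δp, with q in kg/kg and Δp in Pa (1 kg/m² of water = 1 mm).
Layer 1000–620 hPa: Δp = 380 hPa = 38000 Pa, q̄ = 0.0055 kg/kg → 0.0055 × 38000 / 9.8 = 21.33 mm
Layer 620–580 hPa: Δp = 40 hPa = 4000 Pa, q̄ = 0.0026 kg/kg → 0.0026 × 4000 / 9.8 = 1.06 mm
Layer 580–400 hPa: Δp = 180 hPa = 18000 Pa, q̄ = 0.0017 kg/kg → 0.0017 × 18000 / 9.8 = 3.12 mm
PW = 21.33 + 1.06 + 3.12 = 25.51 ≈ 25.5 mm.
Rainfall = ε × PW = 0.46 × 25.5 = 11.7 mm.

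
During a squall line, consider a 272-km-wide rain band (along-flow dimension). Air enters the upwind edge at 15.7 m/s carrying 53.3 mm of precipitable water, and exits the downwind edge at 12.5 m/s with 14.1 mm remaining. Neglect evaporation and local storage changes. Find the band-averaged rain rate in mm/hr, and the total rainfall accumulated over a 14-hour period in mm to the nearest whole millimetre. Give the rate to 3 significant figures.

Column moisture flux per unit crosswind length is F = V × PW.
Inflow: F_in = 15.7 × 53.3 = 836.81 mm·m/s
Outflow: F_out = 12.5 × 14.1 = 176.25 mm·m/s
Steady-state rate R = (F_in − F_out)/L = (836.81 − 176.25) / 272000 m = 2.429e-03 mm/s.
R = 2.429e-03 × 3600 = 8.74 mm/hr.
Over 14 h: total = 8.74 × 14 = 122.36 ≈ 122 mm.

R ≈ 8.74 mm/hr; total ≈ 122 mm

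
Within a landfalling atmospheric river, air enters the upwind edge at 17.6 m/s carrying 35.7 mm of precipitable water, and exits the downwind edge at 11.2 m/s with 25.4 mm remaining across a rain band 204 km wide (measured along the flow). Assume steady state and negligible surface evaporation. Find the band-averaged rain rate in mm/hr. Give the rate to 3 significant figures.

R ≈ 6.07 mm/hr

Column moisture flux per unit crosswind length is F = V × PW.
Inflow: F_in = 17.6 × 35.7 = 628.32 mm·m/s
Outflow: F_out = 11.2 × 25.4 = 284.48 mm·m/s
Steady-state rate R = (F_in − F_out)/L = (628.32 − 284.48) / 204000 m = 1.685e-03 mm/s.
R = 1.685e-03 × 3600 = 6.07 mm/hr.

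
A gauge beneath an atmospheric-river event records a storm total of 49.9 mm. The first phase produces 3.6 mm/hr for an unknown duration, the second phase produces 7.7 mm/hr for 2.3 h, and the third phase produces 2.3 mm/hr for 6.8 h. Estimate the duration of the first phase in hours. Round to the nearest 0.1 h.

Known phases: 7.7 × 2.3 + 2.3 × 6.8 = 17.71 + 15.64 = 33.35 mm.
Remaining depth = 49.9 − 33.35 = 16.55 mm.
Duration = 16.55 / 3.6 = 4.6 h.

duration ≈ 4.6 h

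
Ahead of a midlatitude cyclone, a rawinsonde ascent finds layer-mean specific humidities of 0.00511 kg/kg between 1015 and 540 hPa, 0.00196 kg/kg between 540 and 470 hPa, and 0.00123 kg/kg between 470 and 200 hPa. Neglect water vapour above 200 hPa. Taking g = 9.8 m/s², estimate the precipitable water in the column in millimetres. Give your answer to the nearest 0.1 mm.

Precipitable water is the column-integrated vapour mass per unit area: PW = (1/g) Σ q̄ Δp, with q in kg/kg and Δp in Pa (1 kg/m² of water = 1 mm).
Layer 1015–540 hPa: Δp = 475 hPa = 47500 Pa, q̄ = 0.00511 kg/kg → 0.00511 × 47500 / 9.8 = 24.77 mm
Layer 540–470 hPa: Δp = 70 hPa = 7000 Pa, q̄ = 0.00196 kg/kg → 0.00196 × 7000 / 9.8 = 1.40 mm
Layer 470–200 hPa: Δp = 270 hPa = 27000 Pa, q̄ = 0.00123 kg/kg → 0.00123 × 27000 / 9.8 = 3.39 mm
PW = 24.77 + 1.40 + 3.39 = 29.56 ≈ 29.6 mm.

PW ≈ 29.6 mm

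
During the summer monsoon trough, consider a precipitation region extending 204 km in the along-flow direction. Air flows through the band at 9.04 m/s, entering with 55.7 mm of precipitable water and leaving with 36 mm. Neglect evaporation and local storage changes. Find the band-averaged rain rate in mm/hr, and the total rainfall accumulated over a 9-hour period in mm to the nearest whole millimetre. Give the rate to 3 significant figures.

R ≈ 3.14 mm/hr; total ≈ 28 mm

Column moisture flux per unit crosswind length is F = V × PW.
Inflow: F_in = 9.04 × 55.7 = 503.528 mm·m/s
Outflow: F_out = 9.04 × 36 = 325.44 mm·m/s
Steady-state rate R = (F_in − F_out)/L = (503.528 − 325.44) / 204000 m = 8.730e-04 mm/s.
R = 8.730e-04 × 3600 = 3.14 mm/hr.
Over 9 h: total = 3.14 × 9 = 28.26 ≈ 28 mm.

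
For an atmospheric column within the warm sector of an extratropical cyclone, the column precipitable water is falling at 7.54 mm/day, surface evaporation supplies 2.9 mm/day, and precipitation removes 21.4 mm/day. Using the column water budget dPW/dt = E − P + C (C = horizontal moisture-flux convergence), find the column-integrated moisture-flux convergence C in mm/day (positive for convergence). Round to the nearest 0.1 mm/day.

dPW/dt = -7.54 mm/day.
C = dPW/dt − E + P = (-7.54) − 2.9 + 21.4 = 11.0 mm/day.

C ≈ 11.0 mm/day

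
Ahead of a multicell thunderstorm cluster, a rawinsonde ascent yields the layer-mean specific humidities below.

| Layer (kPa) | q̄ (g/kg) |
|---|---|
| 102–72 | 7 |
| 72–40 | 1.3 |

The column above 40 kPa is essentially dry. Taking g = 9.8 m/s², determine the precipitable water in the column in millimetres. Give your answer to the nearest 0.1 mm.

PW ≈ 25.7 mm

Precipitable water is the column-integrated vapour mass per unit area: PW = (1/g) Σ q̄ Δp, with q in kg/kg and Δp in Pa (1 kg/m² of water = 1 mm).
Layer 102–72 kPa: Δp = 300 hPa = 30000 Pa, q̄ = 0.007 kg/kg → 0.007 × 30000 / 9.8 = 21.43 mm
Layer 72–40 kPa: Δp = 320 hPa = 32000 Pa, q̄ = 0.0013 kg/kg → 0.0013 × 32000 / 9.8 = 4.24 mm
PW = 21.43 + 4.24 = 25.67 ≈ 25.7 mm.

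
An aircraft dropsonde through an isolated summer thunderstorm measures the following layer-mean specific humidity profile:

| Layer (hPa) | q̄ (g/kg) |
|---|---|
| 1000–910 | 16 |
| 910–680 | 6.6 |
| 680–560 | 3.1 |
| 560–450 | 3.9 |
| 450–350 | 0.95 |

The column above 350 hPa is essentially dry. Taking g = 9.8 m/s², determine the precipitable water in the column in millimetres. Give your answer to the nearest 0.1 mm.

Precipitable water is the column-integrated vapour mass per unit area: PW = (1/g) Σ q̄ Δp, with q in kg/kg and Δp in Pa (1 kg/m² of water = 1 mm).
Layer 1000–910 hPa: Δp = 90 hPa = 9000 Pa, q̄ = 0.016 kg/kg → 0.016 × 9000 / 9.8 = 14.69 mm
Layer 910–680 hPa: Δp = 230 hPa = 23000 Pa, q̄ = 0.0066 kg/kg → 0.0066 × 23000 / 9.8 = 15.49 mm
Layer 680–560 hPa: Δp = 120 hPa = 12000 Pa, q̄ = 0.0031 kg/kg → 0.0031 × 12000 / 9.8 = 3.80 mm
Layer 560–450 hPa: Δp = 110 hPa = 11000 Pa, q̄ = 0.0039 kg/kg → 0.0039 × 11000 / 9.8 = 4.38 mm
Layer 450–350 hPa: Δp = 100 hPa = 10000 Pa, q̄ = 0.00095 kg/kg → 0.00095 × 10000 / 9.8 = 0.97 mm
PW = 14.69 + 15.49 + 3.80 + 4.38 + 0.97 = 39.33 ≈ 39.3 mm.

PW ≈ 39.3 mm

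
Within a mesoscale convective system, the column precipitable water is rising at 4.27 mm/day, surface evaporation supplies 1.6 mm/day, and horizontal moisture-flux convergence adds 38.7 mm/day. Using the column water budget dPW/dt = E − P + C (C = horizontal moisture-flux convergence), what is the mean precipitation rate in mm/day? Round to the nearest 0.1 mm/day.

dPW/dt = +4.27 mm/day.
P = E + C − dPW/dt = 1.6 + (38.7) − (+4.27) = 36.0 mm/day.

P ≈ 36.0 mm/day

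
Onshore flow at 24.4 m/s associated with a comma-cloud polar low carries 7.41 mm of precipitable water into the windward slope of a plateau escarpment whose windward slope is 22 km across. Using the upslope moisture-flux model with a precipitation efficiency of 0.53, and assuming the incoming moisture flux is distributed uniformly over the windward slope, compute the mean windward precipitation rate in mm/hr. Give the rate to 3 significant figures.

Incoming column moisture flux per unit ridge length: F = V × PW = 24.4 × 7.41 = 180.804 mm·m/s.
Spread over the 22 km slope with efficiency ε = 0.53: R = ε·F/W = 0.53 × 180.804 / 22000 m = 4.356e-03 mm/s.
R = 4.356e-03 × 3600 = 15.7 mm/hr.

R ≈ 15.7 mm/hr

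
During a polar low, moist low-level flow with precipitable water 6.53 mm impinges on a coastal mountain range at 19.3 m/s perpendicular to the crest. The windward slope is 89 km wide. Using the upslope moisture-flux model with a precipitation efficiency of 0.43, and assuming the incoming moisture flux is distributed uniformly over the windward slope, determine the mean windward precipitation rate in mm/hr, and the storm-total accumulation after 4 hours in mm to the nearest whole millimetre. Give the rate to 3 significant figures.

Incoming column moisture flux per unit ridge length: F = V × PW = 19.3 × 6.53 = 126.029 mm·m/s.
Spread over the 89 km slope with efficiency ε = 0.43: R = ε·F/W = 0.43 × 126.029 / 89000 m = 6.089e-04 mm/s.
R = 6.089e-04 × 3600 = 2.19 mm/hr.
Over 4 h: total = 2.19 × 4 = 8.76 ≈ 9 mm.

R ≈ 2.19 mm/hr; total ≈ 9 mm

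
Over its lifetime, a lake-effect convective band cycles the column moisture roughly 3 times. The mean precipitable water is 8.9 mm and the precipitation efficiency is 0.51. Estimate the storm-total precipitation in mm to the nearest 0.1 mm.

precipitation ≈ 13.6 mm

Each cycle deposits ε × PW = 0.51 × 8.9 = 4.539 mm.
Over 3 cycles: 3 × 4.539 = 13.6 mm.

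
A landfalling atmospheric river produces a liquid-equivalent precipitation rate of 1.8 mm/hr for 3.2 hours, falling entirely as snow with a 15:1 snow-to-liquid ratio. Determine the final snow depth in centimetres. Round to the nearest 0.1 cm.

Liquid-equivalent depth = 1.8 × 3.2 = 5.76 mm.
Snow depth = 5.76 mm × 15 = 86.4 mm = 8.6 cm.

snow depth ≈ 8.6 cm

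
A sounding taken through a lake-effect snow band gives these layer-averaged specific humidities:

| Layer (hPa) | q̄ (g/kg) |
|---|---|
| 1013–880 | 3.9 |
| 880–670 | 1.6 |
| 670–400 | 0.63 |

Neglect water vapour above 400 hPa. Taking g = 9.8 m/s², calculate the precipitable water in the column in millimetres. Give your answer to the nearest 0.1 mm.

Precipitable water is the column-integrated vapour mass per unit area: PW = (1/g) Σ q̄ Δp, with q in kg/kg and Δp in Pa (1 kg/m² of water = 1 mm).
Layer 1013–880 hPa: Δp = 133 hPa = 13300 Pa, q̄ = 0.0039 kg/kg → 0.0039 × 13300 / 9.8 = 5.29 mm
Layer 880–670 hPa: Δp = 210 hPa = 21000 Pa, q̄ = 0.0016 kg/kg → 0.0016 × 21000 / 9.8 = 3.43 mm
Layer 670–400 hPa: Δp = 270 hPa = 27000 Pa, q̄ = 0.00063 kg/kg → 0.00063 × 27000 / 9.8 = 1.74 mm
PW = 5.29 + 3.43 + 1.74 = 10.46 ≈ 10.5 mm.

PW ≈ 10.5 mm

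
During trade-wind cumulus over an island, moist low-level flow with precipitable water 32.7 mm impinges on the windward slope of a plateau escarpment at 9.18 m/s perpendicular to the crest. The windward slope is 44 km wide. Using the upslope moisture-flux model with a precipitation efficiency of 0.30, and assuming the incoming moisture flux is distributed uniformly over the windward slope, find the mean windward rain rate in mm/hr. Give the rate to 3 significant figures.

Incoming column moisture flux per unit ridge length: F = V × PW = 9.18 × 32.7 = 300.186 mm·m/s.
Spread over the 44 km slope with efficiency ε = 0.30: R = ε·F/W = 0.30 × 300.186 / 44000 m = 2.047e-03 mm/s.
R = 2.047e-03 × 3600 = 7.37 mm/hr.

R ≈ 7.37 mm/hr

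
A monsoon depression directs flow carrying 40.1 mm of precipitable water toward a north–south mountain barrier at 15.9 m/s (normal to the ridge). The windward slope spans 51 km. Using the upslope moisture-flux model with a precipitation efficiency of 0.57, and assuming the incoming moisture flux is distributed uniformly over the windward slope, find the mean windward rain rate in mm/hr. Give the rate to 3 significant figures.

R ≈ 25.7 mm/hr

Incoming column moisture flux per unit ridge length: F = V × PW = 15.9 × 40.1 = 637.59 mm·m/s.
Spread over the 51 km slope with efficiency ε = 0.57: R = ε·F/W = 0.57 × 637.59 / 51000 m = 7.126e-03 mm/s.
R = 7.126e-03 × 3600 = 25.7 mm/hr.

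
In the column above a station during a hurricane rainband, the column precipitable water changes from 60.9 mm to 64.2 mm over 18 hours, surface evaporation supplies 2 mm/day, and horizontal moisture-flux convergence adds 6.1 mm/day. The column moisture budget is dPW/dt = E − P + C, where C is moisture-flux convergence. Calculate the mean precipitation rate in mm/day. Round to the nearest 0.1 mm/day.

dPW/dt = (64.2 − 60.9) mm / (18/24 day) = +4.400 mm/day.
P = E + C − dPW/dt = 2 + (6.1) − (+4.400) = 3.7 mm/day.

P ≈ 3.7 mm/day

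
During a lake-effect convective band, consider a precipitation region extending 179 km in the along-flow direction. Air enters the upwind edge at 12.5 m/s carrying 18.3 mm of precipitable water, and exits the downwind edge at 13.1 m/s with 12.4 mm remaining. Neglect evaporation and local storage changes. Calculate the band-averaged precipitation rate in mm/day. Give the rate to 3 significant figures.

R ≈ 32.0 mm/day

Column moisture flux per unit crosswind length is F = V × PW.
Inflow: F_in = 12.5 × 18.3 = 228.75 mm·m/s
Outflow: F_out = 13.1 × 12.4 = 162.44 mm·m/s
Steady-state rate R = (F_in − F_out)/L = (228.75 − 162.44) / 179000 m = 3.704e-04 mm/s.
R = 3.704e-04 × 3600 × 24 = 32.0 mm/day.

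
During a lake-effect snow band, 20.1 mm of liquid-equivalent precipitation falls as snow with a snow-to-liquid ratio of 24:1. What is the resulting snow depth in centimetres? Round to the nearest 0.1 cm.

Snow depth = liquid × ratio = 20.1 mm × 24 = 482.4 mm = 48.2 cm.

snow depth ≈ 48.2 cm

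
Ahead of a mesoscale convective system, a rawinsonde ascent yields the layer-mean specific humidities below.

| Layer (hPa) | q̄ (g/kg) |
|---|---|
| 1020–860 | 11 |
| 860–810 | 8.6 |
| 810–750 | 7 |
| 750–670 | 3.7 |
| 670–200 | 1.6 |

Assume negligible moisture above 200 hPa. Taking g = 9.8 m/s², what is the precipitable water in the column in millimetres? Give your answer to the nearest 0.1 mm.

Precipitable water is the column-integrated vapour mass per unit area: PW = (1/g) Σ q̄ Δp, with q in kg/kg and Δp in Pa (1 kg/m² of water = 1 mm).
Layer 1020–860 hPa: Δp = 160 hPa = 16000 Pa, q̄ = 0.011 kg/kg → 0.011 × 16000 / 9.8 = 17.96 mm
Layer 860–810 hPa: Δp = 50 hPa = 5000 Pa, q̄ = 0.0086 kg/kg → 0.0086 × 5000 / 9.8 = 4.39 mm
Layer 810–750 hPa: Δp = 60 hPa = 6000 Pa, q̄ = 0.007 kg/kg → 0.007 × 6000 / 9.8 = 4.29 mm
Layer 750–670 hPa: Δp = 80 hPa = 8000 Pa, q̄ = 0.0037 kg/kg → 0.0037 × 8000 / 9.8 = 3.02 mm
Layer 670–200 hPa: Δp = 470 hPa = 47000 Pa, q̄ = 0.0016 kg/kg → 0.0016 × 47000 / 9.8 = 7.67 mm
PW = 17.96 + 4.39 + 4.29 + 3.02 + 7.67 = 37.33 ≈ 37.3 mm.

PW ≈ 37.3 mm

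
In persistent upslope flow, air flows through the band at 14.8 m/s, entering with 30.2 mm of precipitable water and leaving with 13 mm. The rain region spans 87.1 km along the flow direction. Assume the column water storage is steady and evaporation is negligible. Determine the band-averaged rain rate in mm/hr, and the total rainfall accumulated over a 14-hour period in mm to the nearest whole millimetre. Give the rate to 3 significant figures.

Column moisture flux per unit crosswind length is F = V × PW.
Inflow: F_in = 14.8 × 30.2 = 446.96 mm·m/s
Outflow: F_out = 14.8 × 13 = 192.4 mm·m/s
Steady-state rate R = (F_in − F_out)/L = (446.96 − 192.4) / 87100 m = 2.923e-03 mm/s.
R = 2.923e-03 × 3600 = 10.5 mm/hr.
Over 14 h: total = 10.5 × 14 = 147 mm.

R ≈ 10.5 mm/hr; total ≈ 147 mm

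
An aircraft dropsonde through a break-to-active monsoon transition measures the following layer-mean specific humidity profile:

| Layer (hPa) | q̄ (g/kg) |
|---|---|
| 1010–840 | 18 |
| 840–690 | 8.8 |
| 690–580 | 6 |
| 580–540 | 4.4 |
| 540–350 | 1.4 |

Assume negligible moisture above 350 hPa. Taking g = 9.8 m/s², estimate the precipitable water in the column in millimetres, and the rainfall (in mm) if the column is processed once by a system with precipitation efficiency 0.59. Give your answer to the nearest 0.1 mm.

Precipitable water is the column-integrated vapour mass per unit area: PW = (1/g) Σ q̄ Δp, with q in kg/kg and Δp in Pa (1 kg/m² of water = 1 mm).
Layer 1010–840 hPa: Δp = 170 hPa = 17000 Pa, q̄ = 0.018 kg/kg → 0.018 × 17000 / 9.8 = 31.22 mm
Layer 840–690 hPa: Δp = 150 hPa = 15000 Pa, q̄ = 0.0088 kg/kg → 0.0088 × 15000 / 9.8 = 13.47 mm
Layer 690–580 hPa: Δp = 110 hPa = 11000 Pa, q̄ = 0.006 kg/kg → 0.006 × 11000 / 9.8 = 6.73 mm
Layer 580–540 hPa: Δp = 40 hPa = 4000 Pa, q̄ = 0.0044 kg/kg → 0.0044 × 4000 / 9.8 = 1.80 mm
Layer 540–350 hPa: Δp = 190 hPa = 19000 Pa, q̄ = 0.0014 kg/kg → 0.0014 × 19000 / 9.8 = 2.71 mm
PW = 31.22 + 13.47 + 6.73 + 1.80 + 2.71 = 55.93 ≈ 55.9 mm.
Rainfall = ε × PW = 0.59 × 55.9 = 33.0 mm.

PW ≈ 55.9 mm; rainfall ≈ 33.0 mm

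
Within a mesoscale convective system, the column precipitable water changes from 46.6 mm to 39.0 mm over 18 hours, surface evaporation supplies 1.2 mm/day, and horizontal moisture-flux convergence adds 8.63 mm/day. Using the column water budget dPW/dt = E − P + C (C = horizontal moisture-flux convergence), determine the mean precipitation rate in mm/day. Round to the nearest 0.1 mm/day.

P ≈ 20.0 mm/day

dPW/dt = (39.0 − 46.6) mm / (18/24 day) = -10.133 mm/day.
P = E + C − dPW/dt = 1.2 + (8.63) − (-10.133) = 20.0 mm/day.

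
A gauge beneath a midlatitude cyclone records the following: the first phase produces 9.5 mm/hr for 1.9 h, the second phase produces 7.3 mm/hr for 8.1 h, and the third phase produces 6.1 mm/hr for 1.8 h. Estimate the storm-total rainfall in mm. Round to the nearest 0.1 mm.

total ≈ 88.2 mm

Total = Σ Rᵢ Δtᵢ = 9.5 × 1.9 + 7.3 × 8.1 + 6.1 × 1.8
      = 18.05 + 59.13 + 10.98 = 88.2 mm.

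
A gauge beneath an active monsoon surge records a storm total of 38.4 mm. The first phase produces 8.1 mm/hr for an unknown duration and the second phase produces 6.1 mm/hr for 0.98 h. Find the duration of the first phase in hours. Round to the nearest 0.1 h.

duration ≈ 4.0 h

Known phases: 6.1 × 0.98 = 5.978 mm.
Remaining depth = 38.4 − 5.978 = 32.422 mm.
Duration = 32.422 / 8.1 = 4.0 h.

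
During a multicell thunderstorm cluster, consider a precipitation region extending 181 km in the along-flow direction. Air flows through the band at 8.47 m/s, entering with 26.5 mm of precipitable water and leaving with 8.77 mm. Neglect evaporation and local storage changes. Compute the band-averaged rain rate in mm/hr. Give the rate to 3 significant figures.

R ≈ 2.99 mm/hr

Column moisture flux per unit crosswind length is F = V × PW.
Inflow: F_in = 8.47 × 26.5 = 224.455 mm·m/s
Outflow: F_out = 8.47 × 8.77 = 74.2819 mm·m/s
Steady-state rate R = (F_in − F_out)/L = (224.455 − 74.2819) / 181000 m = 8.297e-04 mm/s.
R = 8.297e-04 × 3600 = 2.99 mm/hr.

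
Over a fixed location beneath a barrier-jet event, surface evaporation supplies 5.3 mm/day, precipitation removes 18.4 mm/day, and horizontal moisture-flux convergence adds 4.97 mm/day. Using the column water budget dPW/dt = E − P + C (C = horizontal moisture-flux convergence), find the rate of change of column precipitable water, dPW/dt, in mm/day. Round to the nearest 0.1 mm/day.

dPW/dt ≈ -8.1 mm/day

dPW/dt = E − P + C = 5.3 − 18.4 + (4.97) = -8.1 mm/day.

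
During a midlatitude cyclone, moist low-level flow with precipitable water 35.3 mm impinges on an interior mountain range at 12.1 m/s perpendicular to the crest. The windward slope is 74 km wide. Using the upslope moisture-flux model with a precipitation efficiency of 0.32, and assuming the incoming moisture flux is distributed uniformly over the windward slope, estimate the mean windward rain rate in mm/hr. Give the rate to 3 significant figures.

R ≈ 6.65 mm/hr

Incoming column moisture flux per unit ridge length: F = V × PW = 12.1 × 35.3 = 427.13 mm·m/s.
Spread over the 74 km slope with efficiency ε = 0.32: R = ε·F/W = 0.32 × 427.13 / 74000 m = 1.847e-03 mm/s.
R = 1.847e-03 × 3600 = 6.65 mm/hr.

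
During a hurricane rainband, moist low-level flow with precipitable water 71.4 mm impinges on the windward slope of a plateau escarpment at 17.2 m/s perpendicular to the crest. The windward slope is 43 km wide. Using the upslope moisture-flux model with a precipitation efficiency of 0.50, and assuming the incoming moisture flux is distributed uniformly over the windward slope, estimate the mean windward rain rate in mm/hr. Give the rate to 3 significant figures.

Incoming column moisture flux per unit ridge length: F = V × PW = 17.2 × 71.4 = 1228.08 mm·m/s.
Spread over the 43 km slope with efficiency ε = 0.50: R = ε·F/W = 0.50 × 1228.08 / 43000 m = 1.428e-02 mm/s.
R = 1.428e-02 × 3600 = 51.4 mm/hr.

R ≈ 51.4 mm/hr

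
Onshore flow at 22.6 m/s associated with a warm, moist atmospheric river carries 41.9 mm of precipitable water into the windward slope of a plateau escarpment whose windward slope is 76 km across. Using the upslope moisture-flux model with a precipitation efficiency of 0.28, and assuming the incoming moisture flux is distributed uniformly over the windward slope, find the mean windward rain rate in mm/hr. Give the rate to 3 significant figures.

Incoming column moisture flux per unit ridge length: F = V × PW = 22.6 × 41.9 = 946.94 mm·m/s.
Spread over the 76 km slope with efficiency ε = 0.28: R = ε·F/W = 0.28 × 946.94 / 76000 m = 3.489e-03 mm/s.
R = 3.489e-03 × 3600 = 12.6 mm/hr.

R ≈ 12.6 mm/hr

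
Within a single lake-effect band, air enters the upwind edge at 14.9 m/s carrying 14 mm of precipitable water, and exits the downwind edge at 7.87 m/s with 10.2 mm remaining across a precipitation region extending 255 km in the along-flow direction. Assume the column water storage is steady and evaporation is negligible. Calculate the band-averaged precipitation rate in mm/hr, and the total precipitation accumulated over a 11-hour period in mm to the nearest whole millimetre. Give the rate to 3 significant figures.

Column moisture flux per unit crosswind length is F = V × PW.
Inflow: F_in = 14.9 × 14 = 208.6 mm·m/s
Outflow: F_out = 7.87 × 10.2 = 80.274 mm·m/s
Steady-state rate R = (F_in − F_out)/L = (208.6 − 80.274) / 255000 m = 5.032e-04 mm/s.
R = 5.032e-04 × 3600 = 1.81 mm/hr.
Over 11 h: total = 1.81 × 11 = 19.91 ≈ 20 mm.

R ≈ 1.81 mm/hr; total ≈ 20 mm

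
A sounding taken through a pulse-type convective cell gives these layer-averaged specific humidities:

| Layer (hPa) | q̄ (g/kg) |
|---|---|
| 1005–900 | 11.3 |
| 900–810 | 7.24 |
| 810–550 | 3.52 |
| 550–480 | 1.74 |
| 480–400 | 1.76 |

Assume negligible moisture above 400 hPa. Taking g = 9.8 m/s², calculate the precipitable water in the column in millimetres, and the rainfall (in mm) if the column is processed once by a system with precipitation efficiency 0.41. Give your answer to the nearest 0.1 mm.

PW ≈ 30.8 mm; rainfall ≈ 12.6 mm

Precipitable water is the column-integrated vapour mass per unit area: PW = (1/g) Σ q̄ Δp, with q in kg/kg and Δp in Pa (1 kg/m² of water = 1 mm).
Layer 1005–900 hPa: Δp = 105 hPa = 10500 Pa, q̄ = 0.0113 kg/kg → 0.0113 × 10500 / 9.8 = 12.11 mm
Layer 900–810 hPa: Δp = 90 hPa = 9000 Pa, q̄ = 0.00724 kg/kg → 0.00724 × 9000 / 9.8 = 6.65 mm
Layer 810–550 hPa: Δp = 260 hPa = 26000 Pa, q̄ = 0.00352 kg/kg → 0.00352 × 26000 / 9.8 = 9.34 mm
Layer 550–480 hPa: Δp = 70 hPa = 7000 Pa, q̄ = 0.00174 kg/kg → 0.00174 × 7000 / 9.8 = 1.24 mm
Layer 480–400 hPa: Δp = 80 hPa = 8000 Pa, q̄ = 0.00176 kg/kg → 0.00176 × 8000 / 9.8 = 1.44 mm
PW = 12.11 + 6.65 + 9.34 + 1.24 + 1.44 = 30.78 ≈ 30.8 mm.
Rainfall = ε × PW = 0.41 × 30.8 = 12.6 mm.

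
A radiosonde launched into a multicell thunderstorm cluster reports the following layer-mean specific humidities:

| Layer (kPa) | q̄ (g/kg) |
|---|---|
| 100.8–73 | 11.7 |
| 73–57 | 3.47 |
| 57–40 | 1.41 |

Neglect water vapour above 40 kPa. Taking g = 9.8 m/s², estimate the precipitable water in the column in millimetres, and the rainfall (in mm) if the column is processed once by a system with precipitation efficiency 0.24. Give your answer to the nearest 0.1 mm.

PW ≈ 41.3 mm; rainfall ≈ 9.9 mm

Precipitable water is the column-integrated vapour mass per unit area: PW = (1/g) Σ q̄ Δp, with q in kg/kg and Δp in Pa (1 kg/m² of water = 1 mm).
Layer 100.8–73 kPa: Δp = 278 hPa = 27800 Pa, q̄ = 0.0117 kg/kg → 0.0117 × 27800 / 9.8 = 33.19 mm
Layer 73–57 kPa: Δp = 160 hPa = 16000 Pa, q̄ = 0.00347 kg/kg → 0.00347 × 16000 / 9.8 = 5.67 mm
Layer 57–40 kPa: Δp = 170 hPa = 17000 Pa, q̄ = 0.00141 kg/kg → 0.00141 × 17000 / 9.8 = 2.45 mm
PW = 33.19 + 5.67 + 2.45 = 41.31 ≈ 41.3 mm.
Rainfall = ε × PW = 0.24 × 41.3 = 9.9 mm.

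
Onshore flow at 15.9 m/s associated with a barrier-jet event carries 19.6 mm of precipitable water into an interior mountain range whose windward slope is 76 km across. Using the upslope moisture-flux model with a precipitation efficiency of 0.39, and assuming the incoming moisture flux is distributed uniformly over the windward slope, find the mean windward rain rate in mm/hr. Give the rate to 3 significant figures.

R ≈ 5.76 mm/hr

Incoming column moisture flux per unit ridge length: F = V × PW = 15.9 × 19.6 = 311.64 mm·m/s.
Spread over the 76 km slope with efficiency ε = 0.39: R = ε·F/W = 0.39 × 311.64 / 76000 m = 1.599e-03 mm/s.
R = 1.599e-03 × 3600 = 5.76 mm/hr.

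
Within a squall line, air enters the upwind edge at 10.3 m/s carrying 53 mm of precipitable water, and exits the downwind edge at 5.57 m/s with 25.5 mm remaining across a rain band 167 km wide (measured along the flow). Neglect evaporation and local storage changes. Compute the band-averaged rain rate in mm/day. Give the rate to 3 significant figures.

R ≈ 209 mm/day

Column moisture flux per unit crosswind length is F = V × PW.
Inflow: F_in = 10.3 × 53 = 545.9 mm·m/s
Outflow: F_out = 5.57 × 25.5 = 142.035 mm·m/s
Steady-state rate R = (F_in − F_out)/L = (545.9 − 142.035) / 167000 m = 2.418e-03 mm/s.
R = 2.418e-03 × 3600 × 24 = 209 mm/day.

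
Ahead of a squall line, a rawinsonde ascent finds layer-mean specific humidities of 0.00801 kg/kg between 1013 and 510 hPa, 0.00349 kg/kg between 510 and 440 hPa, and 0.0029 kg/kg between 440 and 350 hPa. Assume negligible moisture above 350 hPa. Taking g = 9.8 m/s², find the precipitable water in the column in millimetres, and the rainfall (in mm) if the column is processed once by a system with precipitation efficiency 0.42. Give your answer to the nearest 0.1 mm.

PW ≈ 46.3 mm; rainfall ≈ 19.4 mm

Precipitable water is the column-integrated vapour mass per unit area: PW = (1/g) Σ q̄ Δp, with q in kg/kg and Δp in Pa (1 kg/m² of water = 1 mm).
Layer 1013–510 hPa: Δp = 503 hPa = 50300 Pa, q̄ = 0.00801 kg/kg → 0.00801 × 50300 / 9.8 = 41.11 mm
Layer 510–440 hPa: Δp = 70 hPa = 7000 Pa, q̄ = 0.00349 kg/kg → 0.00349 × 7000 / 9.8 = 2.49 mm
Layer 440–350 hPa: Δp = 90 hPa = 9000 Pa, q̄ = 0.0029 kg/kg → 0.0029 × 9000 / 9.8 = 2.66 mm
PW = 41.11 + 2.49 + 2.66 = 46.26 ≈ 46.3 mm.
Rainfall = ε × PW = 0.42 × 46.3 = 19.4 mm.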